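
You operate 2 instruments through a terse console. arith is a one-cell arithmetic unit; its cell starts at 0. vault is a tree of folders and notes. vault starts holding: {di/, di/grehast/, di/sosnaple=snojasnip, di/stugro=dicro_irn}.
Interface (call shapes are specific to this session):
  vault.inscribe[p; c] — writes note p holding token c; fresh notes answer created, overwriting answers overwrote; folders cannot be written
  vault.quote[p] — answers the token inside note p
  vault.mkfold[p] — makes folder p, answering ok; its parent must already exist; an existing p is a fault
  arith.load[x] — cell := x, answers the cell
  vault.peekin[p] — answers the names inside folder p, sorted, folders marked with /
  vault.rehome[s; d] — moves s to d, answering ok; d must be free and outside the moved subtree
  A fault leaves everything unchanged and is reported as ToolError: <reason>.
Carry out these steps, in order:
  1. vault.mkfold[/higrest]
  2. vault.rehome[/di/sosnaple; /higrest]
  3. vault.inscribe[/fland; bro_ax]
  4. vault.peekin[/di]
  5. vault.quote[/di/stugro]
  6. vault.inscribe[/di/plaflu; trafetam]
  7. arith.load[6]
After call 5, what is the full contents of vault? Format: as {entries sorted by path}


Answer: {di/, di/grehast/, di/sosnaple=snojasnip, di/stugro=dicro_irn, fland=bro_ax, higrest/}

Derivation:
CALL vault.mkfold[p→/higrest]
RET  ok
CALL vault.rehome[s→/di/sosnaple; d→/higrest]
RET  ToolError: exists
CALL vault.inscribe[p→/fland; c→bro_ax]
RET  created
CALL vault.peekin[p→/di]
RET  [grehast/, sosnaple, stugro]
CALL vault.quote[p→/di/stugro]
RET  dicro_irn
CALL vault.inscribe[p→/di/plaflu; c→trafetam]
RET  created
CALL arith.load[x→6]
RET  6


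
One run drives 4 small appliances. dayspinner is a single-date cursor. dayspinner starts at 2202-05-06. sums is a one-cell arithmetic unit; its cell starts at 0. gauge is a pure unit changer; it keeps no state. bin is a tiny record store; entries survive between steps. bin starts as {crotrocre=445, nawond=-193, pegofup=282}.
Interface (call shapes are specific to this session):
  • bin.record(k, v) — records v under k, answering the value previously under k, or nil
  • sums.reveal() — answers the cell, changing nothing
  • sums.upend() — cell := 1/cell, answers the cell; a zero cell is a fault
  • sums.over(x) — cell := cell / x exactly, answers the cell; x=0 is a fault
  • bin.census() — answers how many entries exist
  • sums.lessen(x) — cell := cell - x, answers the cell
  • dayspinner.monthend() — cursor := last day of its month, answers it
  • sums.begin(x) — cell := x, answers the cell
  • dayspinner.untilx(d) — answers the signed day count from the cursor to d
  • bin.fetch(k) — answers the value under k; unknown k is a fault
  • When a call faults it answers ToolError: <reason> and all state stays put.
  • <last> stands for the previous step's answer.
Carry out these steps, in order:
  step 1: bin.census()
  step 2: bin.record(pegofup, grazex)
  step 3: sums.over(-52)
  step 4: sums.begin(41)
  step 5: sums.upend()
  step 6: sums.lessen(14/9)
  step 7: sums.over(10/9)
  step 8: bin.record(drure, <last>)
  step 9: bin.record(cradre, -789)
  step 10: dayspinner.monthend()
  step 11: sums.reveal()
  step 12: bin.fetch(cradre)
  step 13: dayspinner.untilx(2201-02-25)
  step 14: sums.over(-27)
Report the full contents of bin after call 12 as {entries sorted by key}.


Do: census[]
See: 3
Do: record[k: pegofup; v: grazex]
See: 282
Do: over[x: -52]
See: 0
Do: begin[x: 41]
See: 41
Do: upend[]
See: 1/41
Do: lessen[x: 14/9]
See: -565/369
Do: over[x: 10/9]
See: -113/82
Do: record[k: drure; v: <last>]
See: nil
Do: record[k: cradre; v: -789]
See: nil
Do: monthend[]
See: 2202-05-31
Do: reveal[]
See: -113/82
Do: fetch[k: cradre]
See: -789
Do: untilx[d: 2201-02-25]
See: -460
Do: over[x: -27]
See: 113/2214

Answer: {cradre=-789, crotrocre=445, drure=-113/82, nawond=-193, pegofup=grazex}


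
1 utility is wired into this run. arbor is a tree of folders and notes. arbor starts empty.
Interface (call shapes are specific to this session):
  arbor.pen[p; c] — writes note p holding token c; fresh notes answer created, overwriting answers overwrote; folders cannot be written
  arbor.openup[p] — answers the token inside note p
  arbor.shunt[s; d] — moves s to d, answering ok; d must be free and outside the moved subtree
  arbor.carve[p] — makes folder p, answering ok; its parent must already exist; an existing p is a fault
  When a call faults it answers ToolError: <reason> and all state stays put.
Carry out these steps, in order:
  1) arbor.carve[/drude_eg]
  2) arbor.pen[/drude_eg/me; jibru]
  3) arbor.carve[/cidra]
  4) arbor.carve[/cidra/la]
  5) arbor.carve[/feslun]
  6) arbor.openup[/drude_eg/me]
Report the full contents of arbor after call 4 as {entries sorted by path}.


% arbor.carve p=/drude_eg
:: ok
% arbor.pen p=/drude_eg/me c=jibru
:: created
% arbor.carve p=/cidra
:: ok
% arbor.carve p=/cidra/la
:: ok
% arbor.carve p=/feslun
:: ok
% arbor.openup p=/drude_eg/me
:: jibru

Answer: {cidra/, cidra/la/, drude_eg/, drude_eg/me=jibru}


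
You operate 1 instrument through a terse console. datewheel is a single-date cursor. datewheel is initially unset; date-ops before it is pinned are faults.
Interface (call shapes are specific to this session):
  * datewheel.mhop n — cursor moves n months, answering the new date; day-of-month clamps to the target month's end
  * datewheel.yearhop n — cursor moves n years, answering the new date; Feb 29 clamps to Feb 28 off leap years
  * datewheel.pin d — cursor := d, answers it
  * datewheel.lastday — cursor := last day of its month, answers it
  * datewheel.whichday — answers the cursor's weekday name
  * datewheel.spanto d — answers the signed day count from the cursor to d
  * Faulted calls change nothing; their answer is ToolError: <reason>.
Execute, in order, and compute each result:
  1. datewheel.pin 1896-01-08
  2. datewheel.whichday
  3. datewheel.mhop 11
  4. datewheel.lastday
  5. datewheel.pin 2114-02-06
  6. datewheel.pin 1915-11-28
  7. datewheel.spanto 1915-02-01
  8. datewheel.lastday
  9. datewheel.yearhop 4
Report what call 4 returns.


// datewheel.pin(d='1896-01-08') ~> 1896-01-08
// datewheel.whichday() ~> Wednesday
// datewheel.mhop(n='11') ~> 1896-12-08
// datewheel.lastday() ~> 1896-12-31
// datewheel.pin(d='2114-02-06') ~> 2114-02-06
// datewheel.pin(d='1915-11-28') ~> 1915-11-28
// datewheel.spanto(d='1915-02-01') ~> -300
// datewheel.lastday() ~> 1915-11-30
// datewheel.yearhop(n='4') ~> 1919-11-30

Answer: 1896-12-31


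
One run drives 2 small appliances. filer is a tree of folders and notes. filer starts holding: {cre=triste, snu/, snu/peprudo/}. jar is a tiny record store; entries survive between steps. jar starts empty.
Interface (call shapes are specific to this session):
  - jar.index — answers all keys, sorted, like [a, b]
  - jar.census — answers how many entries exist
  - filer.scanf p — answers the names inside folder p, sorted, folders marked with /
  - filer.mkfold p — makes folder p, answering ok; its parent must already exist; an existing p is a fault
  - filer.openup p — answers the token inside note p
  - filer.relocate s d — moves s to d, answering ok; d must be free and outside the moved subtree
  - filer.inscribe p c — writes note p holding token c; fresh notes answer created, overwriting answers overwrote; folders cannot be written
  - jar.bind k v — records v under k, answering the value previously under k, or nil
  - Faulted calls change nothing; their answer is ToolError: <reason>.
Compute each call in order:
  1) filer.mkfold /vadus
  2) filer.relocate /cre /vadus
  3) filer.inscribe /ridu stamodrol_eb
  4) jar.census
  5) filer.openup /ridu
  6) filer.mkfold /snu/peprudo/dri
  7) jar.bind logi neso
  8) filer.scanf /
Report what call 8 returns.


Answer: [cre, ridu, snu/, vadus/]

Derivation:
>> filer.mkfold(p='/vadus')
<< ok
>> filer.relocate(s='/cre', d='/vadus')
<< ToolError: exists
>> filer.inscribe(p='/ridu', c='stamodrol_eb')
<< created
>> jar.census()
<< 0
>> filer.openup(p='/ridu')
<< stamodrol_eb
>> filer.mkfold(p='/snu/peprudo/dri')
<< ok
>> jar.bind(k='logi', v='neso')
<< nil
>> filer.scanf(p='/')
<< [cre, ridu, snu/, vadus/]


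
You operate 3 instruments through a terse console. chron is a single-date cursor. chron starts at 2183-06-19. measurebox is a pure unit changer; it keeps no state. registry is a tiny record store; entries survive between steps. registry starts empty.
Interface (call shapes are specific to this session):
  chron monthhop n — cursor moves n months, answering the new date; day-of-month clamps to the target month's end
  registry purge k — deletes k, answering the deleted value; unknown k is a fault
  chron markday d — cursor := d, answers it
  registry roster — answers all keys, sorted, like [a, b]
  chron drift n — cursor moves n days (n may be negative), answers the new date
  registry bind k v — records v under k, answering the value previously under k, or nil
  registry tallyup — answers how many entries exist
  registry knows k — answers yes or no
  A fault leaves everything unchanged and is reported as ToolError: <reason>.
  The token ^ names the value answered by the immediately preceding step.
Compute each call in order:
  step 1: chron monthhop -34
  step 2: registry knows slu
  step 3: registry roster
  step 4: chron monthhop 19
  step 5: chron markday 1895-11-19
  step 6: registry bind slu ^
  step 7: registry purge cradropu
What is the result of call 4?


Next I call chron monthhop on n='-34', → 2180-08-19.
I run registry knows on k='slu', → no.
I run registry roster(), yielding [].
Now I run chron monthhop on n='19', which returns 2182-03-19.
Using chron markday on d='1895-11-19', and get 1895-11-19.
I invoke registry bind on k='slu', v='^', and observe nil.
Now I run registry purge on k='cradropu', and observe ToolError: no such key cradropu.

Answer: 2182-03-19


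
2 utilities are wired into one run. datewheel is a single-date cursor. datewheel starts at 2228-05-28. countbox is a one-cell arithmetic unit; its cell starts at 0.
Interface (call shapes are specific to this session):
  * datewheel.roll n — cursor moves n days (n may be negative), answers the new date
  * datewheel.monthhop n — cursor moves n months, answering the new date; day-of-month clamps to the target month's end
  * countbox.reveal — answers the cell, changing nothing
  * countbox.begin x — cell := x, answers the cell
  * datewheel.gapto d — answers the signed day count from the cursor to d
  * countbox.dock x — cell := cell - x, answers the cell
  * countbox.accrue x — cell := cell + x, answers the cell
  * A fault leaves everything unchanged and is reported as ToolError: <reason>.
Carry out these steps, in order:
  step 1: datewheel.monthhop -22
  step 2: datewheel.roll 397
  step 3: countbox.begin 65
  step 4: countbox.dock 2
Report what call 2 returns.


Answer: 2227-08-29

Derivation:
==> monthhop(-22)
<== 2226-07-28
==> roll(397)
<== 2227-08-29
==> begin(65)
<== 65
==> dock(2)
<== 63


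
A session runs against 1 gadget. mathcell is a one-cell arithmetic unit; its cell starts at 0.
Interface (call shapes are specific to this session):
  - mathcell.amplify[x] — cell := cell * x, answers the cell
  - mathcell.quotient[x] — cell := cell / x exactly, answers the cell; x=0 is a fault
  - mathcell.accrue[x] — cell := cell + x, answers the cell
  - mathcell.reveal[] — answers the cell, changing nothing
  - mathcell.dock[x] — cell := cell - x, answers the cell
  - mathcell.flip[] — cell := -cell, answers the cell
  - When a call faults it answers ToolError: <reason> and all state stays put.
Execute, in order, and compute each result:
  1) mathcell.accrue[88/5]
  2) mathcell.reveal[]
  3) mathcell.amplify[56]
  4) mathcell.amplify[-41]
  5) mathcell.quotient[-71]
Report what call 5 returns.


Answer: 202048/355

Derivation:
Act: accrue[x='88/5']
Obs: 88/5
Act: reveal[]
Obs: 88/5
Act: amplify[x='56']
Obs: 4928/5
Act: amplify[x='-41']
Obs: -202048/5
Act: quotient[x='-71']
Obs: 202048/355


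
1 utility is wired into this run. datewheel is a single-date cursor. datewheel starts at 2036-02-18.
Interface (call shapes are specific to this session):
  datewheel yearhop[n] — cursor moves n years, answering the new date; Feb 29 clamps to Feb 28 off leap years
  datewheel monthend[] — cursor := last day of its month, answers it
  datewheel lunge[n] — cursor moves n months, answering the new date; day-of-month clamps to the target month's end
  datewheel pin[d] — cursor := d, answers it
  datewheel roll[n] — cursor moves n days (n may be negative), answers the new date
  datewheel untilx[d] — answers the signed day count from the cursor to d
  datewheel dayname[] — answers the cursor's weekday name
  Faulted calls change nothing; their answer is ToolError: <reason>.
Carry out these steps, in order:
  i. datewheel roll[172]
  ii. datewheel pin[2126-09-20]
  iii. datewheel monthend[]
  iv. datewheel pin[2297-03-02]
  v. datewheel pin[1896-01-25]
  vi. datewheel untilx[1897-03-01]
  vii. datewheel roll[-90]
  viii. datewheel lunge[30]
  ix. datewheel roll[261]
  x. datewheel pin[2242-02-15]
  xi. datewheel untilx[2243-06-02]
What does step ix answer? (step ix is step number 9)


Answer: 1899-01-13

Derivation:
~$ datewheel roll 172
  2036-08-08
~$ datewheel pin 2126-09-20
  2126-09-20
~$ datewheel monthend
  2126-09-30
~$ datewheel pin 2297-03-02
  2297-03-02
~$ datewheel pin 1896-01-25
  1896-01-25
~$ datewheel untilx 1897-03-01
  401
~$ datewheel roll -90
  1895-10-27
~$ datewheel lunge 30
  1898-04-27
~$ datewheel roll 261
  1899-01-13
~$ datewheel pin 2242-02-15
  2242-02-15
~$ datewheel untilx 2243-06-02
  472


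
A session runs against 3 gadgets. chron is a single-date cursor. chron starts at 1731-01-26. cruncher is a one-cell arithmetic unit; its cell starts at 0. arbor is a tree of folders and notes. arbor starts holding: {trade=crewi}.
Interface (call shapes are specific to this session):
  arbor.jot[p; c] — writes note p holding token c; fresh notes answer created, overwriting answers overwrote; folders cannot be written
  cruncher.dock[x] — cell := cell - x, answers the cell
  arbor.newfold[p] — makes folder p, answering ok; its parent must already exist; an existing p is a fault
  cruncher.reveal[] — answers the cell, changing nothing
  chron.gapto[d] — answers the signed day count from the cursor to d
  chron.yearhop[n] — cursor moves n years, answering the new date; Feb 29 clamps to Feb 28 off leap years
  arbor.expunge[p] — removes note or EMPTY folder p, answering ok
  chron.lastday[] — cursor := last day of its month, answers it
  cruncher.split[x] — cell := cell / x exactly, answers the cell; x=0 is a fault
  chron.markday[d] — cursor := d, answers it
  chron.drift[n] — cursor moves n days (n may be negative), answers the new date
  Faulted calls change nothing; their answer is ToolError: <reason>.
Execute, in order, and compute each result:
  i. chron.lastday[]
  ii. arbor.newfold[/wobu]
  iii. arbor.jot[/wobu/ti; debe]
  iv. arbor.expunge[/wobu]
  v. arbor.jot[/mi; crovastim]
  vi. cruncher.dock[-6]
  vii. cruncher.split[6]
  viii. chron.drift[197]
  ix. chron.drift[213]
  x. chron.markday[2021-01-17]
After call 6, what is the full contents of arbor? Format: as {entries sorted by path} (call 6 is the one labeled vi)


Answer: {mi=crovastim, trade=crewi, wobu/, wobu/ti=debe}

Derivation:
Act: lastday[]
Obs: 1731-01-31
Act: newfold[p→/wobu]
Obs: ok
Act: jot[p→/wobu/ti; c→debe]
Obs: created
Act: expunge[p→/wobu]
Obs: ToolError: not empty
Act: jot[p→/mi; c→crovastim]
Obs: created
Act: dock[x→-6]
Obs: 6
Act: split[x→6]
Obs: 1
Act: drift[n→197]
Obs: 1731-08-16
Act: drift[n→213]
Obs: 1732-03-16
Act: markday[d→2021-01-17]
Obs: 2021-01-17


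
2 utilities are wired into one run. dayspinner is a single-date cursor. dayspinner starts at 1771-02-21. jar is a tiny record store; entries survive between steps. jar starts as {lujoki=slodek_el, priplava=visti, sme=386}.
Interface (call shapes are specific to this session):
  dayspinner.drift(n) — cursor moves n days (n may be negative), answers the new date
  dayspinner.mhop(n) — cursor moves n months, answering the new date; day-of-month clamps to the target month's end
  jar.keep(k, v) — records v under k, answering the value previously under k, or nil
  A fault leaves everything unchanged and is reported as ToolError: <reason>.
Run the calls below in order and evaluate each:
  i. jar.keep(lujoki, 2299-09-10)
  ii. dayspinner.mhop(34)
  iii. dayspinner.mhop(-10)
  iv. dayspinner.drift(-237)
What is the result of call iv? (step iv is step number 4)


! keep(k=lujoki, v=2299-09-10) -> slodek_el
! mhop(n=34) -> 1773-12-21
! mhop(n=-10) -> 1773-02-21
! drift(n=-237) -> 1772-06-29

Answer: 1772-06-29


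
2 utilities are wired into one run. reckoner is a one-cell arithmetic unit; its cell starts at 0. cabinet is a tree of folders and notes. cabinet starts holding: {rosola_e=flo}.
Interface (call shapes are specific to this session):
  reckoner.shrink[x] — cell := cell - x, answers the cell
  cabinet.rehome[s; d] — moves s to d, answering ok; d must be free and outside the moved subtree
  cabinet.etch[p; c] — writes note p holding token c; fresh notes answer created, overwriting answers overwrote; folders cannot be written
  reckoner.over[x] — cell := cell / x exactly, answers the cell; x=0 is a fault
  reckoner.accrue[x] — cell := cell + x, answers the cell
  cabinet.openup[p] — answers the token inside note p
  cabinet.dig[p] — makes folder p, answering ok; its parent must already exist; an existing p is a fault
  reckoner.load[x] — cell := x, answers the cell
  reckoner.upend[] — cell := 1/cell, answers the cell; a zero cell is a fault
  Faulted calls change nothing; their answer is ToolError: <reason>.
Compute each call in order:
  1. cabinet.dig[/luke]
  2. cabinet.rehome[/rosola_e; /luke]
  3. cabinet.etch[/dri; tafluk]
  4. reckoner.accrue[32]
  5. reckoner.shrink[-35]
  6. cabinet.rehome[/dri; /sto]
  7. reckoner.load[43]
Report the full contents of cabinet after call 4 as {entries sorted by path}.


Answer: {dri=tafluk, luke/, rosola_e=flo}

Derivation:
% cabinet.dig(p→/luke) == ok
% cabinet.rehome(s→/rosola_e, d→/luke) == ToolError: exists
% cabinet.etch(p→/dri, c→tafluk) == created
% reckoner.accrue(x→32) == 32
% reckoner.shrink(x→-35) == 67
% cabinet.rehome(s→/dri, d→/sto) == ok
% reckoner.load(x→43) == 43


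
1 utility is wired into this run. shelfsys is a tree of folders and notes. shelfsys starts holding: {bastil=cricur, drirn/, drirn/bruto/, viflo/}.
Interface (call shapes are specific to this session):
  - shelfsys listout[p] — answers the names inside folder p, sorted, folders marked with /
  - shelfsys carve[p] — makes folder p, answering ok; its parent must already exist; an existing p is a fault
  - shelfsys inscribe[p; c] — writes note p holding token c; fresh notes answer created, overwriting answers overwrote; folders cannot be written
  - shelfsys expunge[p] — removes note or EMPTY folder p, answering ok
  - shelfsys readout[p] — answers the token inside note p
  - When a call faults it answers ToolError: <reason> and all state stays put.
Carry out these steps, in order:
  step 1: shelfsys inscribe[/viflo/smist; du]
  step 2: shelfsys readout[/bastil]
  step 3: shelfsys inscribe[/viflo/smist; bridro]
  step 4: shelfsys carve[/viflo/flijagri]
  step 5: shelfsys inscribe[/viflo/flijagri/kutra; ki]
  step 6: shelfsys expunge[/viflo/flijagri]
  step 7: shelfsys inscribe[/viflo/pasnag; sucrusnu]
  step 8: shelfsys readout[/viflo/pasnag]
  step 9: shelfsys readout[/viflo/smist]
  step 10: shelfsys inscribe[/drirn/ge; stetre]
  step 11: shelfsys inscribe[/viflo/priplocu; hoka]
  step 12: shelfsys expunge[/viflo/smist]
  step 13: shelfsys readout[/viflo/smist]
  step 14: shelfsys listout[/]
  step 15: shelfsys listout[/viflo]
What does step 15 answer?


Act: shelfsys inscribe[p='/viflo/smist'; c='du']
Obs: created
Act: shelfsys readout[p='/bastil']
Obs: cricur
Act: shelfsys inscribe[p='/viflo/smist'; c='bridro']
Obs: overwrote
Act: shelfsys carve[p='/viflo/flijagri']
Obs: ok
Act: shelfsys inscribe[p='/viflo/flijagri/kutra'; c='ki']
Obs: created
Act: shelfsys expunge[p='/viflo/flijagri']
Obs: ToolError: not empty
Act: shelfsys inscribe[p='/viflo/pasnag'; c='sucrusnu']
Obs: created
Act: shelfsys readout[p='/viflo/pasnag']
Obs: sucrusnu
Act: shelfsys readout[p='/viflo/smist']
Obs: bridro
Act: shelfsys inscribe[p='/drirn/ge'; c='stetre']
Obs: created
Act: shelfsys inscribe[p='/viflo/priplocu'; c='hoka']
Obs: created
Act: shelfsys expunge[p='/viflo/smist']
Obs: ok
Act: shelfsys readout[p='/viflo/smist']
Obs: ToolError: not found
Act: shelfsys listout[p='/']
Obs: [bastil, drirn/, viflo/]
Act: shelfsys listout[p='/viflo']
Obs: [flijagri/, pasnag, priplocu]

Answer: [flijagri/, pasnag, priplocu]


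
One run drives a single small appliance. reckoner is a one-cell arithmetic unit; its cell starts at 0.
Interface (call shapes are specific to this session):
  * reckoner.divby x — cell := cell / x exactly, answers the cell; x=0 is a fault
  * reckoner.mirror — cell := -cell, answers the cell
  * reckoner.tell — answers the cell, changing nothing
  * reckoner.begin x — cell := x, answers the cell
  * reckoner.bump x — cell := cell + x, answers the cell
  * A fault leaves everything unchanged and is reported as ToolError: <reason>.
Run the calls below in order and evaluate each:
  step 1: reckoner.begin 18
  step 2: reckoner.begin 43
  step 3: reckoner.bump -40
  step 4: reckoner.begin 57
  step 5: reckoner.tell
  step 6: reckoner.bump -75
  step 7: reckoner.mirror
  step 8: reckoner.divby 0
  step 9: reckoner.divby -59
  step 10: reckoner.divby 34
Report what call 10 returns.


Step: reckoner.begin[x=18]
Result: 18
Step: reckoner.begin[x=43]
Result: 43
Step: reckoner.bump[x=-40]
Result: 3
Step: reckoner.begin[x=57]
Result: 57
Step: reckoner.tell[]
Result: 57
Step: reckoner.bump[x=-75]
Result: -18
Step: reckoner.mirror[]
Result: 18
Step: reckoner.divby[x=0]
Result: ToolError: division by zero
Step: reckoner.divby[x=-59]
Result: -18/59
Step: reckoner.divby[x=34]
Result: -9/1003

Answer: -9/1003


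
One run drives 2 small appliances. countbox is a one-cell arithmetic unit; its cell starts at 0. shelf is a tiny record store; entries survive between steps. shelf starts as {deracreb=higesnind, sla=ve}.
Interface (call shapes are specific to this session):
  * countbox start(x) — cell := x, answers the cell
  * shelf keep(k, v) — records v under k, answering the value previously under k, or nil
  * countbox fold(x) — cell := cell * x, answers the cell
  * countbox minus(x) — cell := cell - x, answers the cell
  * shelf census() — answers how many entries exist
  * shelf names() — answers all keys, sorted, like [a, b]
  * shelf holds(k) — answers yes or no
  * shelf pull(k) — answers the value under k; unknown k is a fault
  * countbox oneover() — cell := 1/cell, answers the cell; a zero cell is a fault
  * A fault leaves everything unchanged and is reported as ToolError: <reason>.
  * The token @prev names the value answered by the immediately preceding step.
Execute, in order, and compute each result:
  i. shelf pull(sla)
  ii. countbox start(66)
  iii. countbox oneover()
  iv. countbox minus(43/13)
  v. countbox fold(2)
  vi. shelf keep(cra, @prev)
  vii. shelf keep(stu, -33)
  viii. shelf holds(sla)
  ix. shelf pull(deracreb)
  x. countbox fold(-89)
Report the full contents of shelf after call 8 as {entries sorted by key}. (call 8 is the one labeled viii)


CALL shelf pull[k='sla']
RET  ve
CALL countbox start[x='66']
RET  66
CALL countbox oneover[]
RET  1/66
CALL countbox minus[x='43/13']
RET  -2825/858
CALL countbox fold[x='2']
RET  -2825/429
CALL shelf keep[k='cra'; v='@prev']
RET  nil
CALL shelf keep[k='stu'; v='-33']
RET  nil
CALL shelf holds[k='sla']
RET  yes
CALL shelf pull[k='deracreb']
RET  higesnind
CALL countbox fold[x='-89']
RET  251425/429

Answer: {cra=-2825/429, deracreb=higesnind, sla=ve, stu=-33}


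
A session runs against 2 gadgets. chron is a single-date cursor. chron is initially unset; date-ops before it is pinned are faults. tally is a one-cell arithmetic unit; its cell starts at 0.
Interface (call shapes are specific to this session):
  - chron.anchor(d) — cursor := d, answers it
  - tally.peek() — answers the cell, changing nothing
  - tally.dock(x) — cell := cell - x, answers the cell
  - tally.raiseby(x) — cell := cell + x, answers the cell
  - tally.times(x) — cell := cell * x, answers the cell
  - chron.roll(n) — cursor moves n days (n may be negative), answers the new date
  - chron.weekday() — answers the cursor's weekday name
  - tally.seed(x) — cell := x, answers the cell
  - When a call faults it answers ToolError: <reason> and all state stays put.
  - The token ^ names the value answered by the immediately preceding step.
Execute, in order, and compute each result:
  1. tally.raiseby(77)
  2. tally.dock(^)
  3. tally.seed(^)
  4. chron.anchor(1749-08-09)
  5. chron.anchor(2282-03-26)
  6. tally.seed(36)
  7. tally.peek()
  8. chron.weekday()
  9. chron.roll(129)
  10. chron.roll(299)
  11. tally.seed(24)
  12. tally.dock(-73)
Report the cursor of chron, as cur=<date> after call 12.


> tally.raiseby 77
:: 77
> tally.dock ^
:: 0
> tally.seed ^
:: 0
> chron.anchor 1749-08-09
:: 1749-08-09
> chron.anchor 2282-03-26
:: 2282-03-26
> tally.seed 36
:: 36
> tally.peek
:: 36
> chron.weekday
:: Sunday
> chron.roll 129
:: 2282-08-02
> chron.roll 299
:: 2283-05-28
> tally.seed 24
:: 24
> tally.dock -73
:: 97

Answer: cur=2283-05-28


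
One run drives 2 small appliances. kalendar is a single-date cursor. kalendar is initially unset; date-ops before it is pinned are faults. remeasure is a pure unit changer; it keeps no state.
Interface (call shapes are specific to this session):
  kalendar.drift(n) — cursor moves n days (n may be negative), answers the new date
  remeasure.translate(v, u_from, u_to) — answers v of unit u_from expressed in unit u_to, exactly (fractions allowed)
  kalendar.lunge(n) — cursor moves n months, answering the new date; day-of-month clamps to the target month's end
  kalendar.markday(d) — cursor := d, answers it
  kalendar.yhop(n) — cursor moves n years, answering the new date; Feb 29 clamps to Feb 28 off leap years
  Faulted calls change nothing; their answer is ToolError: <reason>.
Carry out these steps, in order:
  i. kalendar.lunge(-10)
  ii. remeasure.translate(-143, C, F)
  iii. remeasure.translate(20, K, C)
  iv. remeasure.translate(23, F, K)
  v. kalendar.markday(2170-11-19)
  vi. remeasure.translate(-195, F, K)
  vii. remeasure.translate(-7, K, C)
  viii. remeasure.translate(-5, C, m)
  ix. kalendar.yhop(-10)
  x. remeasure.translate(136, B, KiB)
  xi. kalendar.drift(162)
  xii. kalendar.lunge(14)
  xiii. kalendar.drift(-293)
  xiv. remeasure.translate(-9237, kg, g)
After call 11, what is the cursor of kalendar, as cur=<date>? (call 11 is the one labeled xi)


Answer: cur=2161-04-30

Derivation:
Act: lunge[n→-10]
Obs: ToolError: no date set
Act: translate[v→-143; u_from→C; u_to→F]
Obs: -1127/5
Act: translate[v→20; u_from→K; u_to→C]
Obs: -5063/20
Act: translate[v→23; u_from→F; u_to→K]
Obs: 5363/20
Act: markday[d→2170-11-19]
Obs: 2170-11-19
Act: translate[v→-195; u_from→F; u_to→K]
Obs: 26467/180
Act: translate[v→-7; u_from→K; u_to→C]
Obs: -5603/20
Act: translate[v→-5; u_from→C; u_to→m]
Obs: ToolError: incompatible units
Act: yhop[n→-10]
Obs: 2160-11-19
Act: translate[v→136; u_from→B; u_to→KiB]
Obs: 17/128
Act: drift[n→162]
Obs: 2161-04-30
Act: lunge[n→14]
Obs: 2162-06-30
Act: drift[n→-293]
Obs: 2161-09-10
Act: translate[v→-9237; u_from→kg; u_to→g]
Obs: -9237000


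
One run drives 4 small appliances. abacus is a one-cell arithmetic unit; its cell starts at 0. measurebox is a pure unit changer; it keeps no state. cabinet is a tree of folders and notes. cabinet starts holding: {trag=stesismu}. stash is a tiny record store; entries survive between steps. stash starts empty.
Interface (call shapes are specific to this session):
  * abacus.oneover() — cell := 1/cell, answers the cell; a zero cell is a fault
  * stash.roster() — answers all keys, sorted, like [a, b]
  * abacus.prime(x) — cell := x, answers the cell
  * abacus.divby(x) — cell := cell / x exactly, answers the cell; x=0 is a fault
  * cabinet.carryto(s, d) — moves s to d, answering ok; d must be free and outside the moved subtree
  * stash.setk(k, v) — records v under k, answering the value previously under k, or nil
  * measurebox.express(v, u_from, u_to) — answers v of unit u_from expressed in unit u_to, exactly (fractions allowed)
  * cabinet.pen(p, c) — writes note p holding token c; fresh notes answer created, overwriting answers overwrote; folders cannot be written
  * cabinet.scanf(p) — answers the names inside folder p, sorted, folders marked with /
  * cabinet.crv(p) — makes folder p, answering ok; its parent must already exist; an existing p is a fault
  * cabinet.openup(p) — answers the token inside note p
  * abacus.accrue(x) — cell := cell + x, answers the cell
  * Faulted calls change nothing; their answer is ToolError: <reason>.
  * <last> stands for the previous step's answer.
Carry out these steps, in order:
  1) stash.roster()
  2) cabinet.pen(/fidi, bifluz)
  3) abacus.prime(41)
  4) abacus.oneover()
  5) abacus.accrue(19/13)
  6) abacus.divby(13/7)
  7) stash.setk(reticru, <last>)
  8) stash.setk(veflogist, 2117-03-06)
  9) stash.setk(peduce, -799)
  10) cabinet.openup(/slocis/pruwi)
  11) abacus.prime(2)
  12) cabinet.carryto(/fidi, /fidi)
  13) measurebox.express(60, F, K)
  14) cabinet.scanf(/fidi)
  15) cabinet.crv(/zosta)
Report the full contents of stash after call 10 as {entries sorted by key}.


Answer: {peduce=-799, reticru=5544/6929, veflogist=2117-03-06}

Derivation:
I call stash.roster(), and observe [].
I try cabinet.pen on p: /fidi, c: bifluz, → created.
Invoking abacus.prime on x: 41, yielding 41.
I use abacus.oneover, yielding 1/41.
I call abacus.accrue on x: 19/13, yielding 792/533.
I call abacus.divby on x: 13/7, → 5544/6929.
Next I call stash.setk on k: reticru, v: <last>, which returns nil.
Now I run stash.setk on k: veflogist, v: 2117-03-06, and observe nil.
I invoke stash.setk on k: peduce, v: -799, which returns nil.
Now I run cabinet.openup on p: /slocis/pruwi, and observe ToolError: not found.
Calling abacus.prime on x: 2, giving 2.
Next I call cabinet.carryto on s: /fidi, d: /fidi, — result: ToolError: exists.
I run measurebox.express on v: 60, u_from: F, u_to: K, → 51967/180.
I use cabinet.scanf on p: /fidi, yielding ToolError: not a directory.
Calling cabinet.crv on p: /zosta, which returns ok.


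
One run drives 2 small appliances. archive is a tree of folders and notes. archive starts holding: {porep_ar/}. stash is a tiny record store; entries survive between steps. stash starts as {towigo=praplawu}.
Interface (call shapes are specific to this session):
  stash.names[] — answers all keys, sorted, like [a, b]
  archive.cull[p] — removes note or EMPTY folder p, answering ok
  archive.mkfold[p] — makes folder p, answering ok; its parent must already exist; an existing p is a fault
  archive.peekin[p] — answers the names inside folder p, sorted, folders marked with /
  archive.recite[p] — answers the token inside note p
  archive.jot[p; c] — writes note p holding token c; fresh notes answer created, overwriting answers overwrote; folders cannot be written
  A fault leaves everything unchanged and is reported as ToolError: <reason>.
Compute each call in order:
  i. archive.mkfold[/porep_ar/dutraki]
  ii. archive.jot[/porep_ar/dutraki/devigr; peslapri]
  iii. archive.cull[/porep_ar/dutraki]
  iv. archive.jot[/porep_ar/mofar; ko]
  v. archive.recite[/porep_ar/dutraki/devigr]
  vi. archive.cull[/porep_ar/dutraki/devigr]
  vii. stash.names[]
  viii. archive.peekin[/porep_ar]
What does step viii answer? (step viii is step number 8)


I try archive.mkfold(p='/porep_ar/dutraki'), and get ok.
Using archive.jot(p='/porep_ar/dutraki/devigr', c='peslapri'), yielding created.
Then archive.cull(p='/porep_ar/dutraki'): ToolError: not empty.
Next I call archive.jot(p='/porep_ar/mofar', c='ko'), giving created.
I invoke archive.recite(p='/porep_ar/dutraki/devigr'): peslapri.
I invoke archive.cull(p='/porep_ar/dutraki/devigr'), → ok.
Invoking stash.names(), → [towigo].
Now I run archive.peekin(p='/porep_ar'), and see [dutraki/, mofar].

Answer: [dutraki/, mofar]


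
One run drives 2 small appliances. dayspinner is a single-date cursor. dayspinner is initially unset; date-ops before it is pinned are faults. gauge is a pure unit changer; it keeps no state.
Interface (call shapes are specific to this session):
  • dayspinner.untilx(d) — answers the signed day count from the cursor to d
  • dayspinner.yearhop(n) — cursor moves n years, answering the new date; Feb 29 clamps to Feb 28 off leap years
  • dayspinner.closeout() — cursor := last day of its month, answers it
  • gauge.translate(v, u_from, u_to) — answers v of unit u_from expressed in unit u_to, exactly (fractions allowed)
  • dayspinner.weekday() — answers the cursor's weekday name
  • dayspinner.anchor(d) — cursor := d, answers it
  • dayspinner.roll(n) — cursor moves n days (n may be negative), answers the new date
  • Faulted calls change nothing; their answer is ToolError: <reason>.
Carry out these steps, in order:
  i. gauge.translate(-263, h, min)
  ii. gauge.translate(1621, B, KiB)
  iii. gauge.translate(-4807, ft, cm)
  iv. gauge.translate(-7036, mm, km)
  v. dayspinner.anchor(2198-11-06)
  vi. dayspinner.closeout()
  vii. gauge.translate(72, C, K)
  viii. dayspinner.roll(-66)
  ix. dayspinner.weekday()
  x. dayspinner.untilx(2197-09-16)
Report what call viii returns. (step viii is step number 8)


Answer: 2198-09-25

Derivation:
·→ gauge.translate(-263, h, min)
·← -15780
·→ gauge.translate(1621, B, KiB)
·← 1621/1024
·→ gauge.translate(-4807, ft, cm)
·← -3662934/25
·→ gauge.translate(-7036, mm, km)
·← -1759/250000
·→ dayspinner.anchor(2198-11-06)
·← 2198-11-06
·→ dayspinner.closeout()
·← 2198-11-30
·→ gauge.translate(72, C, K)
·← 6903/20
·→ dayspinner.roll(-66)
·← 2198-09-25
·→ dayspinner.weekday()
·← Tuesday
·→ dayspinner.untilx(2197-09-16)
·← -374


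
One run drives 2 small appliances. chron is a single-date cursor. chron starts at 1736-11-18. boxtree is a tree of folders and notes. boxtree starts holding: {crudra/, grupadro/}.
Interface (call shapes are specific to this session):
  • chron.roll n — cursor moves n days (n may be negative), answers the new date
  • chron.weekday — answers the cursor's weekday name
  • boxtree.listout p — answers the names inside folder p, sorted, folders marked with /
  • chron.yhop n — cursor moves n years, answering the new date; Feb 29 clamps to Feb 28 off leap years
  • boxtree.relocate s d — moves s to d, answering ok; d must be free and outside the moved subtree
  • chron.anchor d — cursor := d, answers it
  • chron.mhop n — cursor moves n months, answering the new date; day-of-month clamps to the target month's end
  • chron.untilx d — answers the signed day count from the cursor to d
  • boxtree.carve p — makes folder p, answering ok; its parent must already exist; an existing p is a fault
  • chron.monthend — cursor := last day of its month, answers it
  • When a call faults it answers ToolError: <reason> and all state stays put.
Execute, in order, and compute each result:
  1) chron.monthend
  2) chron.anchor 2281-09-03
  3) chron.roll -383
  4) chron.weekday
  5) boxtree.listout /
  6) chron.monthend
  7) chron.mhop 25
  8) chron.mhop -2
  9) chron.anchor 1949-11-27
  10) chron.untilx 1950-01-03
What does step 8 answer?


I call chron.monthend(), yielding 1736-11-30.
I run chron.anchor using d: 2281-09-03: 2281-09-03.
I run chron.roll using n: -383, and get 2280-08-16.
Calling chron.weekday(), → Monday.
Using boxtree.listout using p: /: [crudra/, grupadro/].
I run chron.monthend(), → 2280-08-31.
I call chron.mhop using n: 25, — result: 2282-09-30.
Now I run chron.mhop using n: -2, — result: 2282-07-30.
I try chron.anchor using d: 1949-11-27, yielding 1949-11-27.
Invoking chron.untilx using d: 1950-01-03, and see 37.

Answer: 2282-07-30


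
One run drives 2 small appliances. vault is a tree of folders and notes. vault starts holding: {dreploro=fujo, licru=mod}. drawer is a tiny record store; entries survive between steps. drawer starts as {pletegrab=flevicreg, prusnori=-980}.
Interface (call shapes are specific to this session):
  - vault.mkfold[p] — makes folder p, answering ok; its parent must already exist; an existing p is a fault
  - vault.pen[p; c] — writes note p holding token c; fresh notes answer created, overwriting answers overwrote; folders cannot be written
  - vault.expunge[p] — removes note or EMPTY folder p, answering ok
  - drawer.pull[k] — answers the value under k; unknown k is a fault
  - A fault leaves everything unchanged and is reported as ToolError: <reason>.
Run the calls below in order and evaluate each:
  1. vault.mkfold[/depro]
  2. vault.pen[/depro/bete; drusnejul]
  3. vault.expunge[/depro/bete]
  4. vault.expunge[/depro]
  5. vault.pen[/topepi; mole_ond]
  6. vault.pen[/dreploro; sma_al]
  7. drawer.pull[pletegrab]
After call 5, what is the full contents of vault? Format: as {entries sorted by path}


Answer: {dreploro=fujo, licru=mod, topepi=mole_ond}

Derivation:
Step: mkfold[p='/depro']
Result: ok
Step: pen[p='/depro/bete'; c='drusnejul']
Result: created
Step: expunge[p='/depro/bete']
Result: ok
Step: expunge[p='/depro']
Result: ok
Step: pen[p='/topepi'; c='mole_ond']
Result: created
Step: pen[p='/dreploro'; c='sma_al']
Result: overwrote
Step: pull[k='pletegrab']
Result: flevicreg


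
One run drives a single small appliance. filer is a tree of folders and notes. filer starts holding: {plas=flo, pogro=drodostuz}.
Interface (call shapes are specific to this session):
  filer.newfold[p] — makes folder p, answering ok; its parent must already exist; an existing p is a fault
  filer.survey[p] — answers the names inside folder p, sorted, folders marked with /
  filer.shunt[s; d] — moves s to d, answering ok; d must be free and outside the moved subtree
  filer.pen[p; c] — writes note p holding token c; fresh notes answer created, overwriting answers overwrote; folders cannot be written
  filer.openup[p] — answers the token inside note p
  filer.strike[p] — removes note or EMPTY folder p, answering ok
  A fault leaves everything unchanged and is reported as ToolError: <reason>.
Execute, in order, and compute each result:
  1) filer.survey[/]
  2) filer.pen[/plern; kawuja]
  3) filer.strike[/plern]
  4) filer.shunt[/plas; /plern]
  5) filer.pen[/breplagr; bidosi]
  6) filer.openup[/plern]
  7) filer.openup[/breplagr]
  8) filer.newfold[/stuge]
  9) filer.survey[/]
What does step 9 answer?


Step: filer.survey[p→/]
Result: [plas, pogro]
Step: filer.pen[p→/plern; c→kawuja]
Result: created
Step: filer.strike[p→/plern]
Result: ok
Step: filer.shunt[s→/plas; d→/plern]
Result: ok
Step: filer.pen[p→/breplagr; c→bidosi]
Result: created
Step: filer.openup[p→/plern]
Result: flo
Step: filer.openup[p→/breplagr]
Result: bidosi
Step: filer.newfold[p→/stuge]
Result: ok
Step: filer.survey[p→/]
Result: [breplagr, plern, pogro, stuge/]

Answer: [breplagr, plern, pogro, stuge/]


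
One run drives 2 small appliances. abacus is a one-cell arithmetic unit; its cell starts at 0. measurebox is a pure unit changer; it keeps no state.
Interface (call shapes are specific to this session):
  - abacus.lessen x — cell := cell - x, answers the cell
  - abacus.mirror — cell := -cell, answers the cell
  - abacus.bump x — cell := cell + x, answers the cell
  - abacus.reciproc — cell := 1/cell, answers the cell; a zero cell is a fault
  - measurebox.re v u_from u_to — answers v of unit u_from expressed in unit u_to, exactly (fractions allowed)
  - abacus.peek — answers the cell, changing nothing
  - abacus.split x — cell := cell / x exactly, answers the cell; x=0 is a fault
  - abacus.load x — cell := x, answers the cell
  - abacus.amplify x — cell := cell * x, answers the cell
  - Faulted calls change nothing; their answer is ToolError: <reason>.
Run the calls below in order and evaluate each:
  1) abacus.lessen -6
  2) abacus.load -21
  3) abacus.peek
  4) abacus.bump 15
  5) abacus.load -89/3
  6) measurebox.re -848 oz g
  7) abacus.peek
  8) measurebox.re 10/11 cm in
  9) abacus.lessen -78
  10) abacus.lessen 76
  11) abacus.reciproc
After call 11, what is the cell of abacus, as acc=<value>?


>>> abacus.lessen x=-6
= 6
>>> abacus.load x=-21
= -21
>>> abacus.peek
= -21
>>> abacus.bump x=15
= -6
>>> abacus.load x=-89/3
= -89/3
>>> measurebox.re v=-848 u_from=oz u_to=g
= -2404039561/100000
>>> abacus.peek
= -89/3
>>> measurebox.re v=10/11 u_from=cm u_to=in
= 500/1397
>>> abacus.lessen x=-78
= 145/3
>>> abacus.lessen x=76
= -83/3
>>> abacus.reciproc
= -3/83

Answer: acc=-3/83
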